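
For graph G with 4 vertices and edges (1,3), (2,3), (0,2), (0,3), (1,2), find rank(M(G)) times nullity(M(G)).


r(M) = |V| - c = 4 - 1 = 3.
nullity = |E| - r(M) = 5 - 3 = 2.
Product = 3 * 2 = 6.

6


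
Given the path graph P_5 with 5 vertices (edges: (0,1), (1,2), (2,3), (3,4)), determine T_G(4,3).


A path on 5 vertices is a tree with 4 edges.
T(x,y) = x^(4) for any tree.
T(4,3) = 4^4 = 256.

256


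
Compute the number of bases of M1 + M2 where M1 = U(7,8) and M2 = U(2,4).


Bases of a direct sum M1 + M2: |B| = |B(M1)| * |B(M2)|.
|B(U(7,8))| = C(8,7) = 8.
|B(U(2,4))| = C(4,2) = 6.
Total bases = 8 * 6 = 48.

48


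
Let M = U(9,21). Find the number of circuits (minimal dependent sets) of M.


In U(9,21), circuits are the (10)-element subsets.
Any set of 10 elements is dependent, and removing any one element gives
an independent set of size 9, so it is a minimal dependent set.
Number of circuits = C(21,10) = 352716.

352716


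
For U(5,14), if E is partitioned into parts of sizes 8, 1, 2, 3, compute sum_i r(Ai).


r(Ai) = min(|Ai|, 5) for each part.
Sum = min(8,5) + min(1,5) + min(2,5) + min(3,5)
    = 5 + 1 + 2 + 3
    = 11.

11


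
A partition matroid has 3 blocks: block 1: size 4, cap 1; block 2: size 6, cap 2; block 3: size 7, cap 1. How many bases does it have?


A basis picks exactly ci elements from block i.
Number of bases = product of C(|Si|, ci).
= C(4,1) * C(6,2) * C(7,1)
= 4 * 15 * 7
= 420.

420


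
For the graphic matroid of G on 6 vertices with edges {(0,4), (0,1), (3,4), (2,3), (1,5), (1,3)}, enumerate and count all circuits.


A circuit in a graphic matroid = edge set of a simple cycle.
G has 6 vertices and 6 edges.
Enumerating all minimal edge subsets forming cycles...
Total circuits found: 1.

1


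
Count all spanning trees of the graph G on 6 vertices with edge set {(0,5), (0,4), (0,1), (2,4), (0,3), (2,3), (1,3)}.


By Kirchhoff's matrix tree theorem, the number of spanning trees equals
the determinant of any cofactor of the Laplacian matrix L.
G has 6 vertices and 7 edges.
Computing the (5 x 5) cofactor determinant gives 11.

11


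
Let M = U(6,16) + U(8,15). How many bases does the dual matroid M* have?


(M1+M2)* = M1* + M2*.
M1* = U(10,16), bases: C(16,10) = 8008.
M2* = U(7,15), bases: C(15,7) = 6435.
|B(M*)| = 8008 * 6435 = 51531480.

51531480


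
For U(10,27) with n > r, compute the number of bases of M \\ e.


Deleting e from U(10,27) gives U(10,26) since n > r.
Bases of U(10,26) = C(26,10) = 5311735.

5311735


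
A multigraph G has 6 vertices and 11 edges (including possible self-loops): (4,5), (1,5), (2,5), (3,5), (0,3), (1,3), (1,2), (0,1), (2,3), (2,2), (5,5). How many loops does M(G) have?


In a graphic matroid, a loop is a self-loop edge (u,u) with rank 0.
Examining all 11 edges for self-loops...
Self-loops found: (2,2), (5,5)
Number of loops = 2.

2


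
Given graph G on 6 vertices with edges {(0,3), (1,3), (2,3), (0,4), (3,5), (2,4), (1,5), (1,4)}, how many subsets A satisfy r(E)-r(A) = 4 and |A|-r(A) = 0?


R(x,y) = sum over A in 2^E of x^(r(E)-r(A)) * y^(|A|-r(A)).
G has 6 vertices, 8 edges. r(E) = 5.
Enumerate all 2^8 = 256 subsets.
Count subsets with r(E)-r(A)=4 and |A|-r(A)=0: 8.

8


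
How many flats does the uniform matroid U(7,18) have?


Flats of U(7,18): every subset of size < 7 is a flat, plus E itself.
Count = (18 choose 0) + (18 choose 1) + (18 choose 2) + (18 choose 3) + (18 choose 4) + (18 choose 5) + (18 choose 6) + 1
     = 1 + 18 + 153 + 816 + 3060 + 8568 + 18564 + 1
     = 31181.

31181


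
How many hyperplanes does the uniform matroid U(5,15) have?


Hyperplanes of U(5,15) are flats of rank 4.
In a uniform matroid, these are exactly the (4)-element subsets.
Count = C(15,4) = 15! / (4! * 11!) = 1365.

1365


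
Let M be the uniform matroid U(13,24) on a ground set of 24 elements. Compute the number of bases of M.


Bases of U(13,24) are all 13-element subsets of the 24-element ground set.
Number of bases = C(24,13).
C(24,13) = 2496144.

2496144


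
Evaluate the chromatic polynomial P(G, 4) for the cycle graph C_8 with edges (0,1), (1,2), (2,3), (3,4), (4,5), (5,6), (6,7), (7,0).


P(C_8, k) = (k-1)^8 + (-1)^8*(k-1).
P(4) = (3)^8 + 3
= 6561 + 3 = 6564.

6564


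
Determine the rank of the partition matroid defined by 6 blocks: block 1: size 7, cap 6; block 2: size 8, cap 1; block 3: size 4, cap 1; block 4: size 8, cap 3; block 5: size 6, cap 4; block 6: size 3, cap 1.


Rank of a partition matroid = sum of min(|Si|, ci) for each block.
= min(7,6) + min(8,1) + min(4,1) + min(8,3) + min(6,4) + min(3,1)
= 6 + 1 + 1 + 3 + 4 + 1
= 16.

16


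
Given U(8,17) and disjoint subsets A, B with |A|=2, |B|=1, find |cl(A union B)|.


|A union B| = 2 + 1 = 3 (disjoint).
In U(8,17), cl(S) = S if |S| < 8, else cl(S) = E.
Since 3 < 8, cl(A union B) = A union B.
|cl(A union B)| = 3.

3


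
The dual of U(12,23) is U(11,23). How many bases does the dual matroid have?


The dual of U(r,n) is U(n-r, n) = U(11,23).
Bases of U(11,23) are all (11)-element subsets.
|B(M*)| = C(23,11) = 1352078.

1352078


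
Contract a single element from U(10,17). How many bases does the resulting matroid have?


Contracting e from U(10,17) gives U(9,16).
Bases of U(9,16) = C(16,9) = 11440.

11440


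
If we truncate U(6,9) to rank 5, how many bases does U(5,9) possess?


Truncating U(6,9) to rank 5 gives U(5,9).
Bases of U(5,9) are all 5-element subsets of 9 elements.
Number of bases = C(9,5) = 126.

126


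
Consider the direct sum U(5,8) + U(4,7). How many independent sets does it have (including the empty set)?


For a direct sum, |I(M1+M2)| = |I(M1)| * |I(M2)|.
|I(U(5,8))| = sum C(8,k) for k=0..5 = 219.
|I(U(4,7))| = sum C(7,k) for k=0..4 = 99.
Total = 219 * 99 = 21681.

21681


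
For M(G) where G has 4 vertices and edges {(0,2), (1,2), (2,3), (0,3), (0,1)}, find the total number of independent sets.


An independent set in a graphic matroid is an acyclic edge subset.
G has 4 vertices and 5 edges.
Enumerate all 2^5 = 32 subsets, checking for acyclicity.
Total independent sets = 24.

24


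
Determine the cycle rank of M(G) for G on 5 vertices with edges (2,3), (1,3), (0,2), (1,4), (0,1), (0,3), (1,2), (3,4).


Cycle rank (nullity) = |E| - r(M) = |E| - (|V| - c).
|E| = 8, |V| = 5, c = 1.
Nullity = 8 - (5 - 1) = 8 - 4 = 4.

4


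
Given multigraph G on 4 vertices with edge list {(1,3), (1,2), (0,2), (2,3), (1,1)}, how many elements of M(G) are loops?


In a graphic matroid, a loop is a self-loop edge (u,u) with rank 0.
Examining all 5 edges for self-loops...
Self-loops found: (1,1)
Number of loops = 1.

1


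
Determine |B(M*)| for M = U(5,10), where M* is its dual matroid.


The dual of U(r,n) is U(n-r, n) = U(5,10).
Bases of U(5,10) are all (5)-element subsets.
|B(M*)| = C(10,5) = 252.

252


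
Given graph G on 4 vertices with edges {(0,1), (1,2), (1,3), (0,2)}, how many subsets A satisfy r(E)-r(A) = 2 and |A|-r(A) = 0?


R(x,y) = sum over A in 2^E of x^(r(E)-r(A)) * y^(|A|-r(A)).
G has 4 vertices, 4 edges. r(E) = 3.
Enumerate all 2^4 = 16 subsets.
Count subsets with r(E)-r(A)=2 and |A|-r(A)=0: 4.

4


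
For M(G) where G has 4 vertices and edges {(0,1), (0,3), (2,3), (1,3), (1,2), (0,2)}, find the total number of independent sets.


An independent set in a graphic matroid is an acyclic edge subset.
G has 4 vertices and 6 edges.
Enumerate all 2^6 = 64 subsets, checking for acyclicity.
Total independent sets = 38.

38


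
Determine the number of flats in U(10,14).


Flats of U(10,14): every subset of size < 10 is a flat, plus E itself.
Count = (14 choose 0) + (14 choose 1) + (14 choose 2) + (14 choose 3) + (14 choose 4) + (14 choose 5) + (14 choose 6) + (14 choose 7) + (14 choose 8) + (14 choose 9) + 1
     = 1 + 14 + 91 + 364 + 1001 + 2002 + 3003 + 3432 + 3003 + 2002 + 1
     = 14914.

14914


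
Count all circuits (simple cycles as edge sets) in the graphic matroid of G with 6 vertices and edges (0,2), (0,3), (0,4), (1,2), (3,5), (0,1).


A circuit in a graphic matroid = edge set of a simple cycle.
G has 6 vertices and 6 edges.
Enumerating all minimal edge subsets forming cycles...
Total circuits found: 1.

1


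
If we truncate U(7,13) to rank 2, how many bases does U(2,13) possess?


Truncating U(7,13) to rank 2 gives U(2,13).
Bases of U(2,13) are all 2-element subsets of 13 elements.
Number of bases = (13 choose 2) = 78.

78


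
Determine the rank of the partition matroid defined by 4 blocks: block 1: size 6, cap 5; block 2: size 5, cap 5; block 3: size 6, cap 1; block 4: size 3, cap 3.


Rank of a partition matroid = sum of min(|Si|, ci) for each block.
= min(6,5) + min(5,5) + min(6,1) + min(3,3)
= 5 + 5 + 1 + 3
= 14.

14


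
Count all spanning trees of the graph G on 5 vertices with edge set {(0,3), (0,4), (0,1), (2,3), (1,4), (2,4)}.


By Kirchhoff's matrix tree theorem, the number of spanning trees equals
the determinant of any cofactor of the Laplacian matrix L.
G has 5 vertices and 6 edges.
Computing the (4 x 4) cofactor determinant gives 11.

11


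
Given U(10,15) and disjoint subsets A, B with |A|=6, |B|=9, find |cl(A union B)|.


|A union B| = 6 + 9 = 15 (disjoint).
In U(10,15), cl(S) = S if |S| < 10, else cl(S) = E.
Since 15 >= 10, cl(A union B) = E.
|cl(A union B)| = 15.

15


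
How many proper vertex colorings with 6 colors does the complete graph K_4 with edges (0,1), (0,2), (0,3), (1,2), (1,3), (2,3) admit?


P(K_4, k) = k(k-1)(k-2)...(k-3).
P(6) = (6) * (5) * (4) * (3) = 360.

360


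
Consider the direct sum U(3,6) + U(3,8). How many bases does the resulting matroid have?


Bases of a direct sum M1 + M2: |B| = |B(M1)| * |B(M2)|.
|B(U(3,6))| = C(6,3) = 20.
|B(U(3,8))| = C(8,3) = 56.
Total bases = 20 * 56 = 1120.

1120


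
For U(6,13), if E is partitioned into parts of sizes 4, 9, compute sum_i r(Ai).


r(Ai) = min(|Ai|, 6) for each part.
Sum = min(4,6) + min(9,6)
    = 4 + 6
    = 10.

10


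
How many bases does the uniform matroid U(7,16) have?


Bases of U(7,16) are all 7-element subsets of the 16-element ground set.
Number of bases = C(16,7).
C(16,7) = 11440.

11440


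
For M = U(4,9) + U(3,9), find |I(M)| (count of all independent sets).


For a direct sum, |I(M1+M2)| = |I(M1)| * |I(M2)|.
|I(U(4,9))| = sum C(9,k) for k=0..4 = 256.
|I(U(3,9))| = sum C(9,k) for k=0..3 = 130.
Total = 256 * 130 = 33280.

33280


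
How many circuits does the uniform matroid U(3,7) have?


In U(3,7), circuits are the (4)-element subsets.
Any set of 4 elements is dependent, and removing any one element gives
an independent set of size 3, so it is a minimal dependent set.
Number of circuits = (7 choose 4) = 35.

35


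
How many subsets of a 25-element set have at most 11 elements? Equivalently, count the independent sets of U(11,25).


Independent sets of U(11,25) are all subsets of size <= 11.
Count = (25 choose 0) + (25 choose 1) + (25 choose 2) + (25 choose 3) + (25 choose 4) + (25 choose 5) + (25 choose 6) + (25 choose 7) + (25 choose 8) + (25 choose 9) + (25 choose 10) + (25 choose 11)
     = 1 + 25 + 300 + 2300 + 12650 + 53130 + 177100 + 480700 + 1081575 + 2042975 + 3268760 + 4457400
     = 11576916.

11576916


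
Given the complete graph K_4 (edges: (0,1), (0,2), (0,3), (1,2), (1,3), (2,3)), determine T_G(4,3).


T(K_4; x,y) = x^3 + 3x^2 + 4xy + 2x + y^3 + 3y^2 + 2y.
Substituting x=4, y=3:
= 64 + 48 + 48 + 8 + 27 + 27 + 6
= 228.

228


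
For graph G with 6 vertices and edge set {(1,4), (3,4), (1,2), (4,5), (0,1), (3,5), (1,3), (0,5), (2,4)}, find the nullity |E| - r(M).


Cycle rank (nullity) = |E| - r(M) = |E| - (|V| - c).
|E| = 9, |V| = 6, c = 1.
Nullity = 9 - (6 - 1) = 9 - 5 = 4.

4


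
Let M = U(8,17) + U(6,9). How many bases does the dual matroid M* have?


(M1+M2)* = M1* + M2*.
M1* = U(9,17), bases: C(17,9) = 24310.
M2* = U(3,9), bases: C(9,3) = 84.
|B(M*)| = 24310 * 84 = 2042040.

2042040


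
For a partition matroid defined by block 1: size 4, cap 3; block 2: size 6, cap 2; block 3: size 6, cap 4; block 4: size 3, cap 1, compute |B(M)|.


A basis picks exactly ci elements from block i.
Number of bases = product of C(|Si|, ci).
= C(4,3) * C(6,2) * C(6,4) * C(3,1)
= 4 * 15 * 15 * 3
= 2700.

2700


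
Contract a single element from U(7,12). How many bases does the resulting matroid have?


Contracting e from U(7,12) gives U(6,11).
Bases of U(6,11) = C(11,6) = 462.

462


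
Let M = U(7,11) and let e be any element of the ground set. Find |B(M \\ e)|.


Deleting e from U(7,11) gives U(7,10) since n > r.
Bases of U(7,10) = (10 choose 7) = 120.

120


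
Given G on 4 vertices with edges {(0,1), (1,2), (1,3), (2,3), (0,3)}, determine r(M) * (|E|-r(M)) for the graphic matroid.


r(M) = |V| - c = 4 - 1 = 3.
nullity = |E| - r(M) = 5 - 3 = 2.
Product = 3 * 2 = 6.

6


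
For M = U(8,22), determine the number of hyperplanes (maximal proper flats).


Hyperplanes of U(8,22) are flats of rank 7.
In a uniform matroid, these are exactly the (7)-element subsets.
Count = (22 choose 7) = 170544.

170544


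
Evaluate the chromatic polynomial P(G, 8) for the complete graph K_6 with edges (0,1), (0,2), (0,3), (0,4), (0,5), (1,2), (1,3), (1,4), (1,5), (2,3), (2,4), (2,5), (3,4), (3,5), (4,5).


P(K_6, k) = k(k-1)(k-2)...(k-5).
P(8) = (8) * (7) * (6) * (5) * (4) * (3) = 20160.

20160


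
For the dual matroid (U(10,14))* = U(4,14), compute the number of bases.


The dual of U(r,n) is U(n-r, n) = U(4,14).
Bases of U(4,14) are all (4)-element subsets.
|B(M*)| = (14 choose 4) = 1001.

1001


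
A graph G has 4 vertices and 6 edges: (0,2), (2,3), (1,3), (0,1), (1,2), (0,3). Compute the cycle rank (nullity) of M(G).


Cycle rank (nullity) = |E| - r(M) = |E| - (|V| - c).
|E| = 6, |V| = 4, c = 1.
Nullity = 6 - (4 - 1) = 6 - 3 = 3.

3


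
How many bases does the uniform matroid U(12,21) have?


Bases of U(12,21) are all 12-element subsets of the 21-element ground set.
Number of bases = C(21,12).
C(21,12) = 293930.

293930


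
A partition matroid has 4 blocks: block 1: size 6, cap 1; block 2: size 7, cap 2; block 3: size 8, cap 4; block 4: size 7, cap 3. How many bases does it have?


A basis picks exactly ci elements from block i.
Number of bases = product of C(|Si|, ci).
= C(6,1) * C(7,2) * C(8,4) * C(7,3)
= 6 * 21 * 70 * 35
= 308700.

308700


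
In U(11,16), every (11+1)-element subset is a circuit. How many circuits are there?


In U(11,16), circuits are the (12)-element subsets.
Any set of 12 elements is dependent, and removing any one element gives
an independent set of size 11, so it is a minimal dependent set.
Number of circuits = (16 choose 12) = 1820.

1820


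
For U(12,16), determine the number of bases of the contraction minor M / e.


Contracting e from U(12,16) gives U(11,15).
Bases of U(11,15) = C(15,11) = 15! / (11! * 4!) = 1365.

1365


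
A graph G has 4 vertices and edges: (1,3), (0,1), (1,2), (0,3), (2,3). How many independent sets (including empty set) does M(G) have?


An independent set in a graphic matroid is an acyclic edge subset.
G has 4 vertices and 5 edges.
Enumerate all 2^5 = 32 subsets, checking for acyclicity.
Total independent sets = 24.

24


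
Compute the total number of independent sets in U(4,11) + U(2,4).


For a direct sum, |I(M1+M2)| = |I(M1)| * |I(M2)|.
|I(U(4,11))| = sum C(11,k) for k=0..4 = 562.
|I(U(2,4))| = sum C(4,k) for k=0..2 = 11.
Total = 562 * 11 = 6182.

6182


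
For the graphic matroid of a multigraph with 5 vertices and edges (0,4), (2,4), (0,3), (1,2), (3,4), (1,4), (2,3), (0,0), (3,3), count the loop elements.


In a graphic matroid, a loop is a self-loop edge (u,u) with rank 0.
Examining all 9 edges for self-loops...
Self-loops found: (0,0), (3,3)
Number of loops = 2.

2


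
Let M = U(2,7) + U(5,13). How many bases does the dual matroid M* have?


(M1+M2)* = M1* + M2*.
M1* = U(5,7), bases: C(7,5) = 21.
M2* = U(8,13), bases: C(13,8) = 1287.
|B(M*)| = 21 * 1287 = 27027.

27027


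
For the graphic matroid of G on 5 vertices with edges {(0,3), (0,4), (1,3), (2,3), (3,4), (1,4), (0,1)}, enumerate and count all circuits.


A circuit in a graphic matroid = edge set of a simple cycle.
G has 5 vertices and 7 edges.
Enumerating all minimal edge subsets forming cycles...
Total circuits found: 7.

7


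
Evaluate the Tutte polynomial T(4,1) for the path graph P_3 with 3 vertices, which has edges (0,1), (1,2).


A path on 3 vertices is a tree with 2 edges.
T(x,y) = x^(2) for any tree.
T(4,1) = 4^2 = 16.

16


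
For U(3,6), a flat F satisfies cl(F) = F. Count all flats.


Flats of U(3,6): every subset of size < 3 is a flat, plus E itself.
Count = (6 choose 0) + (6 choose 1) + (6 choose 2) + 1
     = 1 + 6 + 15 + 1
     = 23.

23


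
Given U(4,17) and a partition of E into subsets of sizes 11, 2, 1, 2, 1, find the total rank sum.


r(Ai) = min(|Ai|, 4) for each part.
Sum = min(11,4) + min(2,4) + min(1,4) + min(2,4) + min(1,4)
    = 4 + 2 + 1 + 2 + 1
    = 10.

10


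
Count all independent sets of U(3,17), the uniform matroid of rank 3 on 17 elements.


Independent sets of U(3,17) are all subsets of size <= 3.
Count = (17 choose 0) + (17 choose 1) + (17 choose 2) + (17 choose 3)
     = 1 + 17 + 136 + 680
     = 834.

834


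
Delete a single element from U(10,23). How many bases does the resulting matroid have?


Deleting e from U(10,23) gives U(10,22) since n > r.
Bases of U(10,22) = (22 choose 10) = 646646.

646646


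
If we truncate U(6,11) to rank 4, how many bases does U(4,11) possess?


Truncating U(6,11) to rank 4 gives U(4,11).
Bases of U(4,11) are all 4-element subsets of 11 elements.
Number of bases = C(11,4) = (11 * 10 * 9 * 8) / (1 * 2 * 3 * 4) = 330.

330


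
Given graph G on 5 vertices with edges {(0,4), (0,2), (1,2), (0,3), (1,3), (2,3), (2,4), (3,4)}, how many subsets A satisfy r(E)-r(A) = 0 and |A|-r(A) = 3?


R(x,y) = sum over A in 2^E of x^(r(E)-r(A)) * y^(|A|-r(A)).
G has 5 vertices, 8 edges. r(E) = 4.
Enumerate all 2^8 = 256 subsets.
Count subsets with r(E)-r(A)=0 and |A|-r(A)=3: 8.

8


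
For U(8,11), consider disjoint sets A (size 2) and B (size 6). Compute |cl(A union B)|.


|A union B| = 2 + 6 = 8 (disjoint).
In U(8,11), cl(S) = S if |S| < 8, else cl(S) = E.
Since 8 >= 8, cl(A union B) = E.
|cl(A union B)| = 11.

11


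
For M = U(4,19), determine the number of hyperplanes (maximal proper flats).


Hyperplanes of U(4,19) are flats of rank 3.
In a uniform matroid, these are exactly the (3)-element subsets.
Count = C(19,3) = 19! / (3! * 16!) = 969.

969


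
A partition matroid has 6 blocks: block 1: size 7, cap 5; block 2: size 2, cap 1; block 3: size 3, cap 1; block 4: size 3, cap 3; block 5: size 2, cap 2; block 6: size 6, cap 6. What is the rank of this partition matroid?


Rank of a partition matroid = sum of min(|Si|, ci) for each block.
= min(7,5) + min(2,1) + min(3,1) + min(3,3) + min(2,2) + min(6,6)
= 5 + 1 + 1 + 3 + 2 + 6
= 18.

18


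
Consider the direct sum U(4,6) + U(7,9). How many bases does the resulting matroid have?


Bases of a direct sum M1 + M2: |B| = |B(M1)| * |B(M2)|.
|B(U(4,6))| = C(6,4) = 15.
|B(U(7,9))| = C(9,7) = 36.
Total bases = 15 * 36 = 540.

540


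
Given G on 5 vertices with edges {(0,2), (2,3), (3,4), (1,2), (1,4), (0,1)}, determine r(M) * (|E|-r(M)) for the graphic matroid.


r(M) = |V| - c = 5 - 1 = 4.
nullity = |E| - r(M) = 6 - 4 = 2.
Product = 4 * 2 = 8.

8


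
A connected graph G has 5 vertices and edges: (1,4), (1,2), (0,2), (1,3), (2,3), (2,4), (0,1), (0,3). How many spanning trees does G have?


By Kirchhoff's matrix tree theorem, the number of spanning trees equals
the determinant of any cofactor of the Laplacian matrix L.
G has 5 vertices and 8 edges.
Computing the (4 x 4) cofactor determinant gives 40.

40


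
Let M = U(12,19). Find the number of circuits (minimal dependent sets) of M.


In U(12,19), circuits are the (13)-element subsets.
Any set of 13 elements is dependent, and removing any one element gives
an independent set of size 12, so it is a minimal dependent set.
Number of circuits = C(19,13) = 27132.

27132


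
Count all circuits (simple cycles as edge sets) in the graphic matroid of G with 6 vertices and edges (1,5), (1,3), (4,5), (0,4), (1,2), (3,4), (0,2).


A circuit in a graphic matroid = edge set of a simple cycle.
G has 6 vertices and 7 edges.
Enumerating all minimal edge subsets forming cycles...
Total circuits found: 3.

3


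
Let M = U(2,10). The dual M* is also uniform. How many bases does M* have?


The dual of U(r,n) is U(n-r, n) = U(8,10).
Bases of U(8,10) are all (8)-element subsets.
|B(M*)| = C(10,8) = 10! / (8! * 2!) = 45.

45


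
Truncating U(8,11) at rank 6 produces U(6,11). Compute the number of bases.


Truncating U(8,11) to rank 6 gives U(6,11).
Bases of U(6,11) are all 6-element subsets of 11 elements.
Number of bases = C(11,6) = 11! / (6! * 5!) = 462.

462


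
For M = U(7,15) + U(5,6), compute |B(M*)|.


(M1+M2)* = M1* + M2*.
M1* = U(8,15), bases: C(15,8) = 6435.
M2* = U(1,6), bases: C(6,1) = 6.
|B(M*)| = 6435 * 6 = 38610.

38610


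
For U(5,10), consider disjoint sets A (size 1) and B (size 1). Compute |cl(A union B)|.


|A union B| = 1 + 1 = 2 (disjoint).
In U(5,10), cl(S) = S if |S| < 5, else cl(S) = E.
Since 2 < 5, cl(A union B) = A union B.
|cl(A union B)| = 2.

2


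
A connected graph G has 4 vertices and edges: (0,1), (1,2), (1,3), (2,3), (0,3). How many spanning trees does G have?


By Kirchhoff's matrix tree theorem, the number of spanning trees equals
the determinant of any cofactor of the Laplacian matrix L.
G has 4 vertices and 5 edges.
Computing the (3 x 3) cofactor determinant gives 8.

8


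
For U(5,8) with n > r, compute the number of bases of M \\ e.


Deleting e from U(5,8) gives U(5,7) since n > r.
Bases of U(5,7) = C(7,5) = 21.

21


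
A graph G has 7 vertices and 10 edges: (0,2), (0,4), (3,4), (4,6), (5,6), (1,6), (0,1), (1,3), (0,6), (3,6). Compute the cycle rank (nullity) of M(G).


Cycle rank (nullity) = |E| - r(M) = |E| - (|V| - c).
|E| = 10, |V| = 7, c = 1.
Nullity = 10 - (7 - 1) = 10 - 6 = 4.

4


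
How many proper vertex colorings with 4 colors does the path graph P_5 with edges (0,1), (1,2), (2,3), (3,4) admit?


P(P_5, k) = k * (k-1)^(4).
P(4) = 4 * 3^4 = 4 * 81 = 324.

324


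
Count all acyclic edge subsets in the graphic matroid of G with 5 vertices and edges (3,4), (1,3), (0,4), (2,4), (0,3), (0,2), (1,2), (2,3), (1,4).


An independent set in a graphic matroid is an acyclic edge subset.
G has 5 vertices and 9 edges.
Enumerate all 2^9 = 512 subsets, checking for acyclicity.
Total independent sets = 198.

198


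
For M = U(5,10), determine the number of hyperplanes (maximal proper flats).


Hyperplanes of U(5,10) are flats of rank 4.
In a uniform matroid, these are exactly the (4)-element subsets.
Count = C(10,4) = (10 * 9 * 8 * 7) / (1 * 2 * 3 * 4) = 210.

210


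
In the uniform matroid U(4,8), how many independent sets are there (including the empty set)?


Independent sets of U(4,8) are all subsets of size <= 4.
Count = (8 choose 0) + (8 choose 1) + (8 choose 2) + (8 choose 3) + (8 choose 4)
     = 1 + 8 + 28 + 56 + 70
     = 163.

163


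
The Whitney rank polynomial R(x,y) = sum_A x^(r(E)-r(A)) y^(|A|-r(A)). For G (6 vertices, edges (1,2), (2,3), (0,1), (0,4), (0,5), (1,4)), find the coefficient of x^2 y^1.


R(x,y) = sum over A in 2^E of x^(r(E)-r(A)) * y^(|A|-r(A)).
G has 6 vertices, 6 edges. r(E) = 5.
Enumerate all 2^6 = 64 subsets.
Count subsets with r(E)-r(A)=2 and |A|-r(A)=1: 3.

3


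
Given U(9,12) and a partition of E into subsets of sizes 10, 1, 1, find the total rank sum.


r(Ai) = min(|Ai|, 9) for each part.
Sum = min(10,9) + min(1,9) + min(1,9)
    = 9 + 1 + 1
    = 11.

11


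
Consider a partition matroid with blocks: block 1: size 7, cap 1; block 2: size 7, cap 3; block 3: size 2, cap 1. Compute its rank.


Rank of a partition matroid = sum of min(|Si|, ci) for each block.
= min(7,1) + min(7,3) + min(2,1)
= 1 + 3 + 1
= 5.

5


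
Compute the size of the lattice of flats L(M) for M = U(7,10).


Flats of U(7,10): every subset of size < 7 is a flat, plus E itself.
Count = C(10,0) + C(10,1) + C(10,2) + C(10,3) + C(10,4) + C(10,5) + C(10,6) + 1
     = 1 + 10 + 45 + 120 + 210 + 252 + 210 + 1
     = 849.

849


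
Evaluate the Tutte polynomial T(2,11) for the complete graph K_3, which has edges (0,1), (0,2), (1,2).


T(K_3; x,y) = x^2 + x + y.
T(2,11) = 4 + 2 + 11 = 17.

17


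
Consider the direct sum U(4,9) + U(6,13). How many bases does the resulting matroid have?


Bases of a direct sum M1 + M2: |B| = |B(M1)| * |B(M2)|.
|B(U(4,9))| = C(9,4) = 126.
|B(U(6,13))| = C(13,6) = 1716.
Total bases = 126 * 1716 = 216216.

216216


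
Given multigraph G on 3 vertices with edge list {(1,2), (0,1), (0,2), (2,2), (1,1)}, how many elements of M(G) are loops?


In a graphic matroid, a loop is a self-loop edge (u,u) with rank 0.
Examining all 5 edges for self-loops...
Self-loops found: (2,2), (1,1)
Number of loops = 2.

2


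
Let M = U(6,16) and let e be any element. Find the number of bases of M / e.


Contracting e from U(6,16) gives U(5,15).
Bases of U(5,15) = (15 choose 5) = 3003.

3003


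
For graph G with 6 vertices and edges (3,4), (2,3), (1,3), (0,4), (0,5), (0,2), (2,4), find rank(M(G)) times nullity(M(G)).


r(M) = |V| - c = 6 - 1 = 5.
nullity = |E| - r(M) = 7 - 5 = 2.
Product = 5 * 2 = 10.

10


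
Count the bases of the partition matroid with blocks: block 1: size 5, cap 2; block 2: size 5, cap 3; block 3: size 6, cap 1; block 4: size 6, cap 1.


A basis picks exactly ci elements from block i.
Number of bases = product of C(|Si|, ci).
= C(5,2) * C(5,3) * C(6,1) * C(6,1)
= 10 * 10 * 6 * 6
= 3600.

3600


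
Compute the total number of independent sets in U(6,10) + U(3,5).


For a direct sum, |I(M1+M2)| = |I(M1)| * |I(M2)|.
|I(U(6,10))| = sum C(10,k) for k=0..6 = 848.
|I(U(3,5))| = sum C(5,k) for k=0..3 = 26.
Total = 848 * 26 = 22048.

22048


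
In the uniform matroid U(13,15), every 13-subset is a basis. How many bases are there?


Bases of U(13,15) are all 13-element subsets of the 15-element ground set.
Number of bases = C(15,13).
C(15,13) = 15! / (13! * 2!) = 105.

105


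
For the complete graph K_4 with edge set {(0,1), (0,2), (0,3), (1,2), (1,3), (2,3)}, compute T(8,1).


T(K_4; x,y) = x^3 + 3x^2 + 4xy + 2x + y^3 + 3y^2 + 2y.
Substituting x=8, y=1:
= 512 + 192 + 32 + 16 + 1 + 3 + 2
= 758.

758


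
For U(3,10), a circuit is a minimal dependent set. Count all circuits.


In U(3,10), circuits are the (4)-element subsets.
Any set of 4 elements is dependent, and removing any one element gives
an independent set of size 3, so it is a minimal dependent set.
Number of circuits = C(10,4) = 10! / (4! * 6!) = 210.

210


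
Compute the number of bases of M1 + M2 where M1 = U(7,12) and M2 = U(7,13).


Bases of a direct sum M1 + M2: |B| = |B(M1)| * |B(M2)|.
|B(U(7,12))| = C(12,7) = 792.
|B(U(7,13))| = C(13,7) = 1716.
Total bases = 792 * 1716 = 1359072.

1359072


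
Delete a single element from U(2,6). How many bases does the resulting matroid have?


Deleting e from U(2,6) gives U(2,5) since n > r.
Bases of U(2,5) = (5 choose 2) = 10.

10


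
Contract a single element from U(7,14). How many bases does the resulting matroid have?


Contracting e from U(7,14) gives U(6,13).
Bases of U(6,13) = C(13,6) = 13! / (6! * 7!) = 1716.

1716


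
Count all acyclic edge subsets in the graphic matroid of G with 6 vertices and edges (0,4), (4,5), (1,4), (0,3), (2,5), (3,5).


An independent set in a graphic matroid is an acyclic edge subset.
G has 6 vertices and 6 edges.
Enumerate all 2^6 = 64 subsets, checking for acyclicity.
Total independent sets = 60.

60


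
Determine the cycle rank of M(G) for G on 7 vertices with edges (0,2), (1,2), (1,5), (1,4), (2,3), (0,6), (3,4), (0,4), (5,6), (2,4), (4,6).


Cycle rank (nullity) = |E| - r(M) = |E| - (|V| - c).
|E| = 11, |V| = 7, c = 1.
Nullity = 11 - (7 - 1) = 11 - 6 = 5.

5


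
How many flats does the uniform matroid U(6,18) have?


Flats of U(6,18): every subset of size < 6 is a flat, plus E itself.
Count = (18 choose 0) + (18 choose 1) + (18 choose 2) + (18 choose 3) + (18 choose 4) + (18 choose 5) + 1
     = 1 + 18 + 153 + 816 + 3060 + 8568 + 1
     = 12617.

12617


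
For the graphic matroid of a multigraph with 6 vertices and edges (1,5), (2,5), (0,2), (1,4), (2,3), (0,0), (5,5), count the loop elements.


In a graphic matroid, a loop is a self-loop edge (u,u) with rank 0.
Examining all 7 edges for self-loops...
Self-loops found: (0,0), (5,5)
Number of loops = 2.

2


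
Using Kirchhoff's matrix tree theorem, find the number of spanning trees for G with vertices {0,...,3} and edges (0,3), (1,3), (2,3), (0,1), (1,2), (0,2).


By Kirchhoff's matrix tree theorem, the number of spanning trees equals
the determinant of any cofactor of the Laplacian matrix L.
G has 4 vertices and 6 edges.
Computing the (3 x 3) cofactor determinant gives 16.

16


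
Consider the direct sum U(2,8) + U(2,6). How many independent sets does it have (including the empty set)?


For a direct sum, |I(M1+M2)| = |I(M1)| * |I(M2)|.
|I(U(2,8))| = sum C(8,k) for k=0..2 = 37.
|I(U(2,6))| = sum C(6,k) for k=0..2 = 22.
Total = 37 * 22 = 814.

814


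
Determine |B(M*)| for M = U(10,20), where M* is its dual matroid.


The dual of U(r,n) is U(n-r, n) = U(10,20).
Bases of U(10,20) are all (10)-element subsets.
|B(M*)| = C(20,10) = 184756.

184756


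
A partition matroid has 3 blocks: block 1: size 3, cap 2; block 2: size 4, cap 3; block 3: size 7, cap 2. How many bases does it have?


A basis picks exactly ci elements from block i.
Number of bases = product of C(|Si|, ci).
= C(3,2) * C(4,3) * C(7,2)
= 3 * 4 * 21
= 252.

252


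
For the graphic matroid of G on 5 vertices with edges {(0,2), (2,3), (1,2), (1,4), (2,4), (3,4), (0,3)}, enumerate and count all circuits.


A circuit in a graphic matroid = edge set of a simple cycle.
G has 5 vertices and 7 edges.
Enumerating all minimal edge subsets forming cycles...
Total circuits found: 6.

6


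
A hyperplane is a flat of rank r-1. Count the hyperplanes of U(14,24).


Hyperplanes of U(14,24) are flats of rank 13.
In a uniform matroid, these are exactly the (13)-element subsets.
Count = C(24,13) = 24! / (13! * 11!) = 2496144.

2496144


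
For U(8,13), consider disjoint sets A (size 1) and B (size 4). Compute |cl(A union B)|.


|A union B| = 1 + 4 = 5 (disjoint).
In U(8,13), cl(S) = S if |S| < 8, else cl(S) = E.
Since 5 < 8, cl(A union B) = A union B.
|cl(A union B)| = 5.

5


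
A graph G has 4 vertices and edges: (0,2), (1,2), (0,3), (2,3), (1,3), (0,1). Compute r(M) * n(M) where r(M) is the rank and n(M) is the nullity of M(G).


r(M) = |V| - c = 4 - 1 = 3.
nullity = |E| - r(M) = 6 - 3 = 3.
Product = 3 * 3 = 9.

9


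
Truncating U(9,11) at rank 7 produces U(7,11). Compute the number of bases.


Truncating U(9,11) to rank 7 gives U(7,11).
Bases of U(7,11) are all 7-element subsets of 11 elements.
Number of bases = C(11,7) = 11! / (7! * 4!) = 330.

330


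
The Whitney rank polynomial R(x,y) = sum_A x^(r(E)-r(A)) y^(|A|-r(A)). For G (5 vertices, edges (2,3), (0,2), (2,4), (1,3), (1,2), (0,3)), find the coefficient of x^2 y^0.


R(x,y) = sum over A in 2^E of x^(r(E)-r(A)) * y^(|A|-r(A)).
G has 5 vertices, 6 edges. r(E) = 4.
Enumerate all 2^6 = 64 subsets.
Count subsets with r(E)-r(A)=2 and |A|-r(A)=0: 15.

15


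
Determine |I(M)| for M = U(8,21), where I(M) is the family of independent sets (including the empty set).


Independent sets of U(8,21) are all subsets of size <= 8.
Count = C(21,0) + C(21,1) + C(21,2) + C(21,3) + C(21,4) + C(21,5) + C(21,6) + C(21,7) + C(21,8)
     = 1 + 21 + 210 + 1330 + 5985 + 20349 + 54264 + 116280 + 203490
     = 401930.

401930


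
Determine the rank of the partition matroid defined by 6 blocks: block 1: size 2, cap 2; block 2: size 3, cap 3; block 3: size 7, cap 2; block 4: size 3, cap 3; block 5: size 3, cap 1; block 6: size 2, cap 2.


Rank of a partition matroid = sum of min(|Si|, ci) for each block.
= min(2,2) + min(3,3) + min(7,2) + min(3,3) + min(3,1) + min(2,2)
= 2 + 3 + 2 + 3 + 1 + 2
= 13.

13


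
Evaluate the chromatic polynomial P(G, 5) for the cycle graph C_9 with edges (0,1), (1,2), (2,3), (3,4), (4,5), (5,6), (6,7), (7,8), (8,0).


P(C_9, k) = (k-1)^9 + (-1)^9*(k-1).
P(5) = (4)^9 - 4
= 262144 - 4 = 262140.

262140


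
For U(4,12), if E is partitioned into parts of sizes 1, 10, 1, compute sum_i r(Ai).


r(Ai) = min(|Ai|, 4) for each part.
Sum = min(1,4) + min(10,4) + min(1,4)
    = 1 + 4 + 1
    = 6.

6


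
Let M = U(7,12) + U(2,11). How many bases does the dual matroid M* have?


(M1+M2)* = M1* + M2*.
M1* = U(5,12), bases: C(12,5) = 792.
M2* = U(9,11), bases: C(11,9) = 55.
|B(M*)| = 792 * 55 = 43560.

43560


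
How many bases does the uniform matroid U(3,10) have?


Bases of U(3,10) are all 3-element subsets of the 10-element ground set.
Number of bases = C(10,3).
(10 choose 3) = 120.

120


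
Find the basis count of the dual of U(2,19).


The dual of U(r,n) is U(n-r, n) = U(17,19).
Bases of U(17,19) are all (17)-element subsets.
|B(M*)| = C(19,17) = 19! / (17! * 2!) = 171.

171


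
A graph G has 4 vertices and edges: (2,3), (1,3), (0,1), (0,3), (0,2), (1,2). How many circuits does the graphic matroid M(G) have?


A circuit in a graphic matroid = edge set of a simple cycle.
G has 4 vertices and 6 edges.
Enumerating all minimal edge subsets forming cycles...
Total circuits found: 7.

7


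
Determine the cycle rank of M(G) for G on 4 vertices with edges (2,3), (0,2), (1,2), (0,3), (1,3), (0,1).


Cycle rank (nullity) = |E| - r(M) = |E| - (|V| - c).
|E| = 6, |V| = 4, c = 1.
Nullity = 6 - (4 - 1) = 6 - 3 = 3.

3


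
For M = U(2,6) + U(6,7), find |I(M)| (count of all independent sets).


For a direct sum, |I(M1+M2)| = |I(M1)| * |I(M2)|.
|I(U(2,6))| = sum C(6,k) for k=0..2 = 22.
|I(U(6,7))| = sum C(7,k) for k=0..6 = 127.
Total = 22 * 127 = 2794.

2794


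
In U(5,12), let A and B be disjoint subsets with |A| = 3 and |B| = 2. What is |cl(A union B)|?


|A union B| = 3 + 2 = 5 (disjoint).
In U(5,12), cl(S) = S if |S| < 5, else cl(S) = E.
Since 5 >= 5, cl(A union B) = E.
|cl(A union B)| = 12.

12


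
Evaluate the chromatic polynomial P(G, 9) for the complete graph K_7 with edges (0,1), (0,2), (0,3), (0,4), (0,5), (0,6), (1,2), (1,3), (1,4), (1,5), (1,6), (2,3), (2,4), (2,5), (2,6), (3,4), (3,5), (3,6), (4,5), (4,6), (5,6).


P(K_7, k) = k(k-1)(k-2)...(k-6).
P(9) = (9) * (8) * (7) * (6) * (5) * (4) * (3) = 181440.

181440


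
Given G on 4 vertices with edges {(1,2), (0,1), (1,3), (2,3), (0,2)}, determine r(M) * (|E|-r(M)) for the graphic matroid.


r(M) = |V| - c = 4 - 1 = 3.
nullity = |E| - r(M) = 5 - 3 = 2.
Product = 3 * 2 = 6.

6


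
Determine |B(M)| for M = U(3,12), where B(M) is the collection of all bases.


Bases of U(3,12) are all 3-element subsets of the 12-element ground set.
Number of bases = C(12,3).
(12 choose 3) = 220.

220


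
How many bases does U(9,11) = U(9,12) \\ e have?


Deleting e from U(9,12) gives U(9,11) since n > r.
Bases of U(9,11) = C(11,9) = 11! / (9! * 2!) = 55.

55


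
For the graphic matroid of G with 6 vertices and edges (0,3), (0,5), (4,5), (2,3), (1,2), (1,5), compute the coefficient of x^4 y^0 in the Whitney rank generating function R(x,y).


R(x,y) = sum over A in 2^E of x^(r(E)-r(A)) * y^(|A|-r(A)).
G has 6 vertices, 6 edges. r(E) = 5.
Enumerate all 2^6 = 64 subsets.
Count subsets with r(E)-r(A)=4 and |A|-r(A)=0: 6.

6


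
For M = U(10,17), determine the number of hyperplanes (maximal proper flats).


Hyperplanes of U(10,17) are flats of rank 9.
In a uniform matroid, these are exactly the (9)-element subsets.
Count = C(17,9) = 17! / (9! * 8!) = 24310.

24310


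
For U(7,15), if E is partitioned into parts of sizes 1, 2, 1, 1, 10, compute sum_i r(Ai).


r(Ai) = min(|Ai|, 7) for each part.
Sum = min(1,7) + min(2,7) + min(1,7) + min(1,7) + min(10,7)
    = 1 + 2 + 1 + 1 + 7
    = 12.

12


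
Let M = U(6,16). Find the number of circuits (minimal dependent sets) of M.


In U(6,16), circuits are the (7)-element subsets.
Any set of 7 elements is dependent, and removing any one element gives
an independent set of size 6, so it is a minimal dependent set.
Number of circuits = C(16,7) = 16! / (7! * 9!) = 11440.

11440


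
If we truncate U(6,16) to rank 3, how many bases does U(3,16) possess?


Truncating U(6,16) to rank 3 gives U(3,16).
Bases of U(3,16) are all 3-element subsets of 16 elements.
Number of bases = C(16,3) = (16 * 15 * 14) / (1 * 2 * 3) = 560.

560


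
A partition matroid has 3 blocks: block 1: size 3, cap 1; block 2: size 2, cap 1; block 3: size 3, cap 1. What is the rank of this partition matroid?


Rank of a partition matroid = sum of min(|Si|, ci) for each block.
= min(3,1) + min(2,1) + min(3,1)
= 1 + 1 + 1
= 3.

3


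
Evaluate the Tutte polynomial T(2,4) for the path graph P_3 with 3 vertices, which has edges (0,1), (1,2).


A path on 3 vertices is a tree with 2 edges.
T(x,y) = x^(2) for any tree.
T(2,4) = 2^2 = 4.

4


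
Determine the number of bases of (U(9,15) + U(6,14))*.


(M1+M2)* = M1* + M2*.
M1* = U(6,15), bases: C(15,6) = 5005.
M2* = U(8,14), bases: C(14,8) = 3003.
|B(M*)| = 5005 * 3003 = 15030015.

15030015


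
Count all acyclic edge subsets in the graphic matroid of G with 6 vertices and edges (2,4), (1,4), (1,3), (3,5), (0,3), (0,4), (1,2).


An independent set in a graphic matroid is an acyclic edge subset.
G has 6 vertices and 7 edges.
Enumerate all 2^7 = 128 subsets, checking for acyclicity.
Total independent sets = 104.

104


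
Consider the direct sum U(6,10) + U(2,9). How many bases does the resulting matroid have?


Bases of a direct sum M1 + M2: |B| = |B(M1)| * |B(M2)|.
|B(U(6,10))| = C(10,6) = 210.
|B(U(2,9))| = C(9,2) = 36.
Total bases = 210 * 36 = 7560.

7560


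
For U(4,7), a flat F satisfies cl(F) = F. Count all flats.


Flats of U(4,7): every subset of size < 4 is a flat, plus E itself.
Count = (7 choose 0) + (7 choose 1) + (7 choose 2) + (7 choose 3) + 1
     = 1 + 7 + 21 + 35 + 1
     = 65.

65


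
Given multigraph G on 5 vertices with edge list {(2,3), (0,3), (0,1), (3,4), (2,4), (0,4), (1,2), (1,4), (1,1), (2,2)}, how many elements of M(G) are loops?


In a graphic matroid, a loop is a self-loop edge (u,u) with rank 0.
Examining all 10 edges for self-loops...
Self-loops found: (1,1), (2,2)
Number of loops = 2.

2


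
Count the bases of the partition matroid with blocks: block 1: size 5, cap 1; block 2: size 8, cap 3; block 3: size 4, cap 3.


A basis picks exactly ci elements from block i.
Number of bases = product of C(|Si|, ci).
= C(5,1) * C(8,3) * C(4,3)
= 5 * 56 * 4
= 1120.

1120


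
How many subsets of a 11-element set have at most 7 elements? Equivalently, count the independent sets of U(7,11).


Independent sets of U(7,11) are all subsets of size <= 7.
Count = C(11,0) + C(11,1) + C(11,2) + C(11,3) + C(11,4) + C(11,5) + C(11,6) + C(11,7)
     = 1 + 11 + 55 + 165 + 330 + 462 + 462 + 330
     = 1816.

1816


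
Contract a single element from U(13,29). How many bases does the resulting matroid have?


Contracting e from U(13,29) gives U(12,28).
Bases of U(12,28) = (28 choose 12) = 30421755.

30421755


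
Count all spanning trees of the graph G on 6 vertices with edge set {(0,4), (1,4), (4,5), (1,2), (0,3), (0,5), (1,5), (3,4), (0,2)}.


By Kirchhoff's matrix tree theorem, the number of spanning trees equals
the determinant of any cofactor of the Laplacian matrix L.
G has 6 vertices and 9 edges.
Computing the (5 x 5) cofactor determinant gives 61.

61
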